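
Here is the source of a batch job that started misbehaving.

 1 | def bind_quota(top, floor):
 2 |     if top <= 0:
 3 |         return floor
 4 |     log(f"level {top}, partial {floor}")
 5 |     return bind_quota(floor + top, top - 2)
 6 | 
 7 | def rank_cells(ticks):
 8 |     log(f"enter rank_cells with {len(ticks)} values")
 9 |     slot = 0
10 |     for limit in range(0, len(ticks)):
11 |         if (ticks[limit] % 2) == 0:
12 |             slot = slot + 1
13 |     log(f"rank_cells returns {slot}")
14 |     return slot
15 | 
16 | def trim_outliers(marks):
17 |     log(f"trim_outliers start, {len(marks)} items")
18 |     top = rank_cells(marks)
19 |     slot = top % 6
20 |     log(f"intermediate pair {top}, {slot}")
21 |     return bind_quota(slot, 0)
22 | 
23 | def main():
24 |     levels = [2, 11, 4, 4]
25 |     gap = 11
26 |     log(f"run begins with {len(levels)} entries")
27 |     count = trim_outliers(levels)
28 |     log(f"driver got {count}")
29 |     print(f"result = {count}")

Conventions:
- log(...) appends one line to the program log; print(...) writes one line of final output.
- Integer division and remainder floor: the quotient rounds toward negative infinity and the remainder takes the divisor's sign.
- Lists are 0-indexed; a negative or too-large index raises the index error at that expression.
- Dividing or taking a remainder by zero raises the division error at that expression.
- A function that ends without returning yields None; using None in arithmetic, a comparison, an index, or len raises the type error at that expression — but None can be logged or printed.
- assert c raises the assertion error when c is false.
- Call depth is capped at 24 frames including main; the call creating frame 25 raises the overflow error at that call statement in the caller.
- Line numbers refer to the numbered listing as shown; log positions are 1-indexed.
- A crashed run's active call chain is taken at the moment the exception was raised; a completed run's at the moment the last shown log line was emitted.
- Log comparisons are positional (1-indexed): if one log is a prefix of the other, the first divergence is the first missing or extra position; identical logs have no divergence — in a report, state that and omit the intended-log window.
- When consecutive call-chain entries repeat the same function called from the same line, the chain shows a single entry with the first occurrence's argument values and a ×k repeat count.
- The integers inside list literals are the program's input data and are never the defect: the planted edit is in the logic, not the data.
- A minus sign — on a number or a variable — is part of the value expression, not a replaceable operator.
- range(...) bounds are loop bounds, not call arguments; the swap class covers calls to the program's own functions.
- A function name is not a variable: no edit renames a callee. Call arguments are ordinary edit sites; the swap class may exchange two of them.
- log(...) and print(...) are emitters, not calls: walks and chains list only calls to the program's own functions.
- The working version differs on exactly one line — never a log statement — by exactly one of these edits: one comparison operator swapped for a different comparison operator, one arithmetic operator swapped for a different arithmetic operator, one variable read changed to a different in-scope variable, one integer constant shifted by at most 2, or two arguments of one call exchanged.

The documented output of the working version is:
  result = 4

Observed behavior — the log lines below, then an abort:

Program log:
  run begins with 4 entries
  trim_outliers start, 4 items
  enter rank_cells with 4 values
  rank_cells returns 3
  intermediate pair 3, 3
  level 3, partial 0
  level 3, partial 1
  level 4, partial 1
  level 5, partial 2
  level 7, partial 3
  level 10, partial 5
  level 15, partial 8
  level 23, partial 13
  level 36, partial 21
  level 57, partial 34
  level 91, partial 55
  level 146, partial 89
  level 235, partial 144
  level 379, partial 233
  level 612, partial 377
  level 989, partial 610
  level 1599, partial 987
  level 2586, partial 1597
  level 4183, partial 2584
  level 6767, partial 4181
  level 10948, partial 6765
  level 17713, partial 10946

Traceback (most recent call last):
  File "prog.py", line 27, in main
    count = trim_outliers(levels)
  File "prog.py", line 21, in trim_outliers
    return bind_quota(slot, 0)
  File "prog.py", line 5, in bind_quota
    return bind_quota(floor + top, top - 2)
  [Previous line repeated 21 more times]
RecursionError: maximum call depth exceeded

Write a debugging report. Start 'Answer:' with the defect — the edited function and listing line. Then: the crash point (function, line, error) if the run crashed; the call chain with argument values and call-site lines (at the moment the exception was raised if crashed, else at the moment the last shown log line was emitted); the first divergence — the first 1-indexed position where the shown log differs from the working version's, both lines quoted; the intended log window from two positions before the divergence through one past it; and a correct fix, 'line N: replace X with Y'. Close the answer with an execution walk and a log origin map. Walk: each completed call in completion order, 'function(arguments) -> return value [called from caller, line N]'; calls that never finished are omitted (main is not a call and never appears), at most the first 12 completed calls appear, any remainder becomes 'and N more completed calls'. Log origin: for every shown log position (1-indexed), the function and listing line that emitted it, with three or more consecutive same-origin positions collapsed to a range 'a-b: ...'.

Answer: the defect is in bind_quota at line 5.
Key fact: Everything matches until log position 7, which reads 'level 3, partial 1' in place of 'level 1, partial 3'.
Crash: bind_quota, line 5, RecursionError.
Call chain: main -> trim_outliers([2, 11, 4, 4]) (called at line 27) -> bind_quota(3, 0) (called at line 21) -> bind_quota(3, 1) (called at line 5) ×21.
First divergence: at position 7 the run shows 'level 3, partial 1' where the working version logs 'level 1, partial 3'.
Intended log window:
  5: intermediate pair 3, 3
  6: level 3, partial 0
  7: level 1, partial 3
  8: driver got 4
Execution walk:
  rank_cells([2, 11, 4, 4]) -> 3  [called from trim_outliers, line 18]
Log origins:
  1 — main, line 26
  2 — trim_outliers, line 17
  3 — rank_cells, line 8
  4 — rank_cells, line 13
  5 — trim_outliers, line 20
  6-27 — bind_quota, line 4
A correct fix: line 5: replace `bind_quota(floor + top, top - 2)` with `bind_quota(top - 2, floor + top)`.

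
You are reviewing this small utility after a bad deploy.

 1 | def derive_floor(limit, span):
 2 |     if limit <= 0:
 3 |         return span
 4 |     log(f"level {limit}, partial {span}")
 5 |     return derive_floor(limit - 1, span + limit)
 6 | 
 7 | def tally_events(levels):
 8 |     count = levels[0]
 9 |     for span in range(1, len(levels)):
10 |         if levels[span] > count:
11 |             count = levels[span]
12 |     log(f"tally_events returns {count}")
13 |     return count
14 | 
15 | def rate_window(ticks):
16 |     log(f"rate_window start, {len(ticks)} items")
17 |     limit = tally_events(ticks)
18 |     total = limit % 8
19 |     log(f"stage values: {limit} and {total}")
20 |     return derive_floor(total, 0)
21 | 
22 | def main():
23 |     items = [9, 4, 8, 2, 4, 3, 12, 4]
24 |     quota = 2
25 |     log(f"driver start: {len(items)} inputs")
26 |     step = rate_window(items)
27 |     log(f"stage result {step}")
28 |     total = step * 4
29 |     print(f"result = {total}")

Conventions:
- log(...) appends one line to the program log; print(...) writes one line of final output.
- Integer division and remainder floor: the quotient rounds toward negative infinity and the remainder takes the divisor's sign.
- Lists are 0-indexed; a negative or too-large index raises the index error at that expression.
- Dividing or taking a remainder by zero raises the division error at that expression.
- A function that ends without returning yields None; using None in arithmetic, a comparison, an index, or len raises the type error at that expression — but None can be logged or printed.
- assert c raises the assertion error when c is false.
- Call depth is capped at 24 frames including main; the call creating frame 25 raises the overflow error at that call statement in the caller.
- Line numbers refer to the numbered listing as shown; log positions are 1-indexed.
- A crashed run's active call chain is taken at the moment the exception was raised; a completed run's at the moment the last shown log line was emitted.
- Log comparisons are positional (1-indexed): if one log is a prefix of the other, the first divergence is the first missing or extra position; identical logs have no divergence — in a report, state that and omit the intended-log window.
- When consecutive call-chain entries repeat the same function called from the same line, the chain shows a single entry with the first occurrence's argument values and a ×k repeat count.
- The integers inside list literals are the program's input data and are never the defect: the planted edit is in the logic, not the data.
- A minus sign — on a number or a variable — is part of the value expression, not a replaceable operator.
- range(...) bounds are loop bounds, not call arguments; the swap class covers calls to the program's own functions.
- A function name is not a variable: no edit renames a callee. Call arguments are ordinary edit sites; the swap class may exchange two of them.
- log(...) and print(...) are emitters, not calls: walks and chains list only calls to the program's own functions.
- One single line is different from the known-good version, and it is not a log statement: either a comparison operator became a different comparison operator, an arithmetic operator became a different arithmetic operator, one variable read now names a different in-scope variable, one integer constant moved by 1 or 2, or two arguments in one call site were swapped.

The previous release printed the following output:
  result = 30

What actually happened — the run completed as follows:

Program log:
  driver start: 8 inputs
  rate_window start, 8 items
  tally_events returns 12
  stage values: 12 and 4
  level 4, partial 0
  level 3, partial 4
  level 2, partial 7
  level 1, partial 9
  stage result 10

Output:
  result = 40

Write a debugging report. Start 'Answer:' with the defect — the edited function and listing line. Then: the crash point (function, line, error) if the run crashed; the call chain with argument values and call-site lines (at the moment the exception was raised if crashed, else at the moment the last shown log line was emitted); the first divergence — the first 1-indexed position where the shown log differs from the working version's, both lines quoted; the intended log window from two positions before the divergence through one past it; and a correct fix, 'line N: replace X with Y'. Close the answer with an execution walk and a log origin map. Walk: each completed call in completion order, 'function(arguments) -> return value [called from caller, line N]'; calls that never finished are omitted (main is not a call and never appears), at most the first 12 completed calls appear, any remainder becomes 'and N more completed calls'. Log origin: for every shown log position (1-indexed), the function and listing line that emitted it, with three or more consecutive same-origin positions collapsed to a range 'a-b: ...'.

Answer: the defect is in main at line 28.
Core observation: Nothing in the log betrays the bug — only the output does.
Call chain: main.
First divergence: none; the two logs match at every position.
Execution walk:
  tally_events([9, 4, 8, 2, 4, 3, 12, 4]) -> 12  [called from rate_window, line 17]
  derive_floor(0, 10) -> 10  [called from derive_floor, line 5]
  derive_floor(1, 9) -> 10  [called from derive_floor, line 5]
  derive_floor(2, 7) -> 10  [called from derive_floor, line 5]
  derive_floor(3, 4) -> 10  [called from derive_floor, line 5]
  derive_floor(4, 0) -> 10  [called from rate_window, line 20]
  rate_window([9, 4, 8, 2, 4, 3, 12, 4]) -> 10  [called from main, line 26]
Origin of each log line:
  1 — main, line 25
  2 — rate_window, line 16
  3 — tally_events, line 12
  4 — rate_window, line 19
  5-8 — derive_floor, line 4
  9 — main, line 27
A correct fix: line 28: replace `4` with `3`.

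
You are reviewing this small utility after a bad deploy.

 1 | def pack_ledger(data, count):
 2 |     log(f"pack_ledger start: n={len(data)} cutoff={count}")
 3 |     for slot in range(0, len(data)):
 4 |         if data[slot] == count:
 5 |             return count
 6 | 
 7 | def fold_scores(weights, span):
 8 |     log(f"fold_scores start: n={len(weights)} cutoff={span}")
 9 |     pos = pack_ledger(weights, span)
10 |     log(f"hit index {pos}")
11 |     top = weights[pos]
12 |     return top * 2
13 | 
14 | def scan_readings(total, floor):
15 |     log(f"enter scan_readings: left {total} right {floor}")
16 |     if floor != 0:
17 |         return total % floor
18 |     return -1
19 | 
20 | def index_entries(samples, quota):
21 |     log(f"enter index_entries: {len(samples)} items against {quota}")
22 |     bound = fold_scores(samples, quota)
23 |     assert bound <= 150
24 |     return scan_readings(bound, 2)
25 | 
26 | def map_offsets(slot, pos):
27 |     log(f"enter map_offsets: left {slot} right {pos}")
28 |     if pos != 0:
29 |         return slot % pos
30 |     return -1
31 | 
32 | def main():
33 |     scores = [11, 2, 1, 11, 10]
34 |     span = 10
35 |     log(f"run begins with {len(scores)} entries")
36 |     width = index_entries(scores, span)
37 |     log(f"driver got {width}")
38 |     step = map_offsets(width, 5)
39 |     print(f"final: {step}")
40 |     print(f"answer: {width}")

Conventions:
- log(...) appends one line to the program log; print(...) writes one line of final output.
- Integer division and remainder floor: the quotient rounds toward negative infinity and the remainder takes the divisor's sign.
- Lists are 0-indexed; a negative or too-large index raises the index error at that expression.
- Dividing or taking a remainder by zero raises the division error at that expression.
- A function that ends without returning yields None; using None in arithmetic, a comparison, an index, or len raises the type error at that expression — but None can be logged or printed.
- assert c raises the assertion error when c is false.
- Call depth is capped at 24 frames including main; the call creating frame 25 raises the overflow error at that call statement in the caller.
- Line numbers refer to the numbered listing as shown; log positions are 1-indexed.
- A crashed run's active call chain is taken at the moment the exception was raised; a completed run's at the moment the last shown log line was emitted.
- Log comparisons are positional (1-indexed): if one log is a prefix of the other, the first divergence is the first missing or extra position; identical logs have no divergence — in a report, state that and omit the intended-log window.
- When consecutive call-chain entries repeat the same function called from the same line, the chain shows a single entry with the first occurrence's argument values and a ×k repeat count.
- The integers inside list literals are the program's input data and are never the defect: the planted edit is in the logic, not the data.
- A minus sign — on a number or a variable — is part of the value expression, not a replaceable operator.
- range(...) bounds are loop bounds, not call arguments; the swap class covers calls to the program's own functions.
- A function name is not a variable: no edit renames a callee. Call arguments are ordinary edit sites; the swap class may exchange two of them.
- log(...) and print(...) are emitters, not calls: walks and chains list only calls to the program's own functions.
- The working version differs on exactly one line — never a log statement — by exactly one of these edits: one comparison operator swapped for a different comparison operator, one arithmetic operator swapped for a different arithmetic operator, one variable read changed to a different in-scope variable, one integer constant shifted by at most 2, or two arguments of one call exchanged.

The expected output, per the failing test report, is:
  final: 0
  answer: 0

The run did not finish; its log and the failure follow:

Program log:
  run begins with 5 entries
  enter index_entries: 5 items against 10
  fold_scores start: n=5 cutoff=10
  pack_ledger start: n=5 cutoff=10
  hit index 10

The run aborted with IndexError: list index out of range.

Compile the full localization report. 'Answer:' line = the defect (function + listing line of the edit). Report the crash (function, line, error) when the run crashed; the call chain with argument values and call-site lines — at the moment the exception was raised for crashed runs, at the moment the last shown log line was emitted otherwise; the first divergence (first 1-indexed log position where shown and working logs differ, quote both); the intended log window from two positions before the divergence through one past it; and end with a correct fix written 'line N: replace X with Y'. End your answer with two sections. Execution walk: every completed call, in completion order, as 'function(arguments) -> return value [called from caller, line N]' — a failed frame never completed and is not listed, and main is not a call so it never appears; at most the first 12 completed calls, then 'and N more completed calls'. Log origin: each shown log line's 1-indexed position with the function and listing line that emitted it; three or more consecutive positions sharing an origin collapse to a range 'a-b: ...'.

Answer: the defect is in pack_ledger at line 5.
Key observation: The log first diverges at position 5: the faulty run prints 'hit index 10' where the working version prints 'hit index 4'.
Crash: fold_scores, line 11, IndexError.
Call chain: main -> index_entries([11, 2, 1, 11, 10], 10) (called at line 36) -> fold_scores([11, 2, 1, 11, 10], 10) (called at line 22).
First divergence: position 5; shown 'hit index 10' vs intended 'hit index 4'.
Intended log window:
  3: fold_scores start: n=5 cutoff=10
  4: pack_ledger start: n=5 cutoff=10
  5: hit index 4
  6: enter scan_readings: left 20 right 2
Execution walk:
  pack_ledger([11, 2, 1, 11, 10], 10) -> 10  [called from fold_scores, line 9]
Log origins:
  1: from main, line 35
  2: from index_entries, line 21
  3: from fold_scores, line 8
  4: from pack_ledger, line 2
  5: from fold_scores, line 10
A correct fix: line 5: replace `count` with `slot`.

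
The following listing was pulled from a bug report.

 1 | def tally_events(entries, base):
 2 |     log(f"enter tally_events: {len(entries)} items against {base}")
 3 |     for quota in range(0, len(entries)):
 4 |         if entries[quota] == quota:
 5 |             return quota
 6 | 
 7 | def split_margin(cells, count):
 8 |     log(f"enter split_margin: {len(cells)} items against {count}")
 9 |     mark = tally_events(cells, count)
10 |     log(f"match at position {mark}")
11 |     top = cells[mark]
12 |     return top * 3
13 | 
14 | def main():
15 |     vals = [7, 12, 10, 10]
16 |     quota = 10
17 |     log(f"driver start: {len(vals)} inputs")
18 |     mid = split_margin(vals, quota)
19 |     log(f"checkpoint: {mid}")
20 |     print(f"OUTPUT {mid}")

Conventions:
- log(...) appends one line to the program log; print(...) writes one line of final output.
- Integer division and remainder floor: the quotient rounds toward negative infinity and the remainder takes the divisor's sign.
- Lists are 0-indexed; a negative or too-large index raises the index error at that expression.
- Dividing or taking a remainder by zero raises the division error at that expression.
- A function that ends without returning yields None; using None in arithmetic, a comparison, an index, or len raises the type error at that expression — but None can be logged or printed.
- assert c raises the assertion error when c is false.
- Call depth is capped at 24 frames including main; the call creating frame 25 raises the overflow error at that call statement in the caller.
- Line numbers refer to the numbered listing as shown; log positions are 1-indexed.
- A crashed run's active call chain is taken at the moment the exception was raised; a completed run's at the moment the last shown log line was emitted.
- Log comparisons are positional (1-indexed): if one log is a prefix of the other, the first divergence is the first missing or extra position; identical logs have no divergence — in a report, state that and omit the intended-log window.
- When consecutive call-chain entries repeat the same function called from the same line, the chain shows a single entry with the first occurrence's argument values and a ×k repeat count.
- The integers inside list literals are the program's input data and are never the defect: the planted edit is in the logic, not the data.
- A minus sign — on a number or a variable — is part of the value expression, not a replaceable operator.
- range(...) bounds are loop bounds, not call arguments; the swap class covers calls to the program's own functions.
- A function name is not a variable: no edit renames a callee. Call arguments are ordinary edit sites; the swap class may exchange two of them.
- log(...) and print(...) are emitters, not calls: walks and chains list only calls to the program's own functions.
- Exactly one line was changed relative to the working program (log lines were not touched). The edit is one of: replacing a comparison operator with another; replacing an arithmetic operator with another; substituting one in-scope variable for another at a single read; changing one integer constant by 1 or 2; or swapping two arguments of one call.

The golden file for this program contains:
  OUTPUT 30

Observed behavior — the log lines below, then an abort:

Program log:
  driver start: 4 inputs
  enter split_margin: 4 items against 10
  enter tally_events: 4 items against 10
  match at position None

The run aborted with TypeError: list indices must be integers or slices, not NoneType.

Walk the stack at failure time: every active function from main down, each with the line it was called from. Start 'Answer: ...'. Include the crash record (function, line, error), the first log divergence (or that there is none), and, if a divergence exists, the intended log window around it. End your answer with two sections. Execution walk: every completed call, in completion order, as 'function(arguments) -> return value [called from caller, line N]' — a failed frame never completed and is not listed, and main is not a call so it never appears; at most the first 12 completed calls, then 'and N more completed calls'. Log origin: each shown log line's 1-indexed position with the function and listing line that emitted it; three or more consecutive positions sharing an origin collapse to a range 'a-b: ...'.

Answer: main -> split_margin (called at line 18).
Core observation: Everything matches until log position 4, which reads 'match at position None' in place of 'match at position 2'.
Crash: split_margin, line 11, TypeError.
First divergence: position 4 — shown 'match at position None', intended 'match at position 2'.
Intended log window:
  2: enter split_margin: 4 items against 10
  3: enter tally_events: 4 items against 10
  4: match at position 2
  5: checkpoint: 30
Execution walk:
  tally_events([7, 12, 10, 10], 10) -> None  [called from split_margin, line 9]
Log origins:
  1 — main, line 17
  2 — split_margin, line 8
  3 — tally_events, line 2
  4 — split_margin, line 10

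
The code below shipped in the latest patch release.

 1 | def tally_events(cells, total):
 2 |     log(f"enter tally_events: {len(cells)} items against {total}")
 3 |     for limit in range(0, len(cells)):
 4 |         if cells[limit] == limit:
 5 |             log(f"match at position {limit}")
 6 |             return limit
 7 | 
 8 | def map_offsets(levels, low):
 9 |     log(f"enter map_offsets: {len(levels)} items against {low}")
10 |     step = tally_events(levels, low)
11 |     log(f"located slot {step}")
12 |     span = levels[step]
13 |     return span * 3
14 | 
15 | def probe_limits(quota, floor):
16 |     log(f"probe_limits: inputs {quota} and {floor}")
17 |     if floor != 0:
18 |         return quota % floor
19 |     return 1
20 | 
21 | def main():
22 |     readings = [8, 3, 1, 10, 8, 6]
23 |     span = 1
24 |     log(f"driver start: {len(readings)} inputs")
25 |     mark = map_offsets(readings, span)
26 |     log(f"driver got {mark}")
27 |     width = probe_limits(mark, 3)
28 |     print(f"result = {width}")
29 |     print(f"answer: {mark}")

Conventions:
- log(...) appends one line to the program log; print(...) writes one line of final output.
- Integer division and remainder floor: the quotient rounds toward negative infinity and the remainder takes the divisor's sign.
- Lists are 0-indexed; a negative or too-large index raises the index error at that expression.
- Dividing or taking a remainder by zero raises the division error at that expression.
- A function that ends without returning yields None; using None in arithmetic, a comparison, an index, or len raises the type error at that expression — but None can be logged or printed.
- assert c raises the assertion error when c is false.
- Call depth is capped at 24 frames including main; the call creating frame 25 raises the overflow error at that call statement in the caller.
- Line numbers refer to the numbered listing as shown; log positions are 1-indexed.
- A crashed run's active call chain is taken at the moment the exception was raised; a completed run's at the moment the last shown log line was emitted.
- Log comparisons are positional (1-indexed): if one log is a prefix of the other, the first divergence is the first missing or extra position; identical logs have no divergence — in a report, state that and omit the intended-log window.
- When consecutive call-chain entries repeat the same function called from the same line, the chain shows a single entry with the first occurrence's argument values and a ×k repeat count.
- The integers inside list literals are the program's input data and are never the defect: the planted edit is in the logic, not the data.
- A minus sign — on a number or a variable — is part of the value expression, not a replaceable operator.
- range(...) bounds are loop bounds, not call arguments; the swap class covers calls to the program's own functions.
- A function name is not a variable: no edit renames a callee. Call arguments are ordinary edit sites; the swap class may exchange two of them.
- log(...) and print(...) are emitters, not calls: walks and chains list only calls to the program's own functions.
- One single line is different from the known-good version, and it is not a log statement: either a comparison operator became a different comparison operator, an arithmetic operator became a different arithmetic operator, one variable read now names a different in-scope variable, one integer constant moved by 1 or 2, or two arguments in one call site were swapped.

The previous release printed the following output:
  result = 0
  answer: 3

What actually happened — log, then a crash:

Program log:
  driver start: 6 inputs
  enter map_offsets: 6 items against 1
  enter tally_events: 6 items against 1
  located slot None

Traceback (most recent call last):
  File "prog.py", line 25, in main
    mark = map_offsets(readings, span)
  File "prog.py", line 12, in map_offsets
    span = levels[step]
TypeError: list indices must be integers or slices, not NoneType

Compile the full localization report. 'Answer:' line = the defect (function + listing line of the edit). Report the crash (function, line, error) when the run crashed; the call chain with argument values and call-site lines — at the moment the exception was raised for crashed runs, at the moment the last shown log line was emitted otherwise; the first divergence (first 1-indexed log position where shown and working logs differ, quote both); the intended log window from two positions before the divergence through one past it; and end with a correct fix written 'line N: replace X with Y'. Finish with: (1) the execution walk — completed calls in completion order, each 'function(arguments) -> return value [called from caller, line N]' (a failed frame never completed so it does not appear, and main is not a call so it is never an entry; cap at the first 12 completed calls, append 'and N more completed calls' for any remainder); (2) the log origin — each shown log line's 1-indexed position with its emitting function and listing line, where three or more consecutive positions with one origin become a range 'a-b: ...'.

Answer: the defect is in tally_events at line 4.
Key observation: Position 4 is the first bad log line: 'located slot None' should read 'match at position 2'.
Crash: map_offsets, line 12, TypeError.
Call chain: main -> map_offsets([8, 3, 1, 10, 8, 6], 1) (called at line 25).
First divergence: position 4; shown 'located slot None' vs intended 'match at position 2'.
Intended log window:
  2: enter map_offsets: 6 items against 1
  3: enter tally_events: 6 items against 1
  4: match at position 2
  5: located slot 2
Execution walk:
  tally_events([8, 3, 1, 10, 8, 6], 1) -> None  [called from map_offsets, line 10]
Origin of each log line:
  1: from main, line 24
  2: from map_offsets, line 9
  3: from tally_events, line 2
  4: from map_offsets, line 11
A correct fix: line 4: replace `cells[limit] == limit` with `cells[limit] == total`.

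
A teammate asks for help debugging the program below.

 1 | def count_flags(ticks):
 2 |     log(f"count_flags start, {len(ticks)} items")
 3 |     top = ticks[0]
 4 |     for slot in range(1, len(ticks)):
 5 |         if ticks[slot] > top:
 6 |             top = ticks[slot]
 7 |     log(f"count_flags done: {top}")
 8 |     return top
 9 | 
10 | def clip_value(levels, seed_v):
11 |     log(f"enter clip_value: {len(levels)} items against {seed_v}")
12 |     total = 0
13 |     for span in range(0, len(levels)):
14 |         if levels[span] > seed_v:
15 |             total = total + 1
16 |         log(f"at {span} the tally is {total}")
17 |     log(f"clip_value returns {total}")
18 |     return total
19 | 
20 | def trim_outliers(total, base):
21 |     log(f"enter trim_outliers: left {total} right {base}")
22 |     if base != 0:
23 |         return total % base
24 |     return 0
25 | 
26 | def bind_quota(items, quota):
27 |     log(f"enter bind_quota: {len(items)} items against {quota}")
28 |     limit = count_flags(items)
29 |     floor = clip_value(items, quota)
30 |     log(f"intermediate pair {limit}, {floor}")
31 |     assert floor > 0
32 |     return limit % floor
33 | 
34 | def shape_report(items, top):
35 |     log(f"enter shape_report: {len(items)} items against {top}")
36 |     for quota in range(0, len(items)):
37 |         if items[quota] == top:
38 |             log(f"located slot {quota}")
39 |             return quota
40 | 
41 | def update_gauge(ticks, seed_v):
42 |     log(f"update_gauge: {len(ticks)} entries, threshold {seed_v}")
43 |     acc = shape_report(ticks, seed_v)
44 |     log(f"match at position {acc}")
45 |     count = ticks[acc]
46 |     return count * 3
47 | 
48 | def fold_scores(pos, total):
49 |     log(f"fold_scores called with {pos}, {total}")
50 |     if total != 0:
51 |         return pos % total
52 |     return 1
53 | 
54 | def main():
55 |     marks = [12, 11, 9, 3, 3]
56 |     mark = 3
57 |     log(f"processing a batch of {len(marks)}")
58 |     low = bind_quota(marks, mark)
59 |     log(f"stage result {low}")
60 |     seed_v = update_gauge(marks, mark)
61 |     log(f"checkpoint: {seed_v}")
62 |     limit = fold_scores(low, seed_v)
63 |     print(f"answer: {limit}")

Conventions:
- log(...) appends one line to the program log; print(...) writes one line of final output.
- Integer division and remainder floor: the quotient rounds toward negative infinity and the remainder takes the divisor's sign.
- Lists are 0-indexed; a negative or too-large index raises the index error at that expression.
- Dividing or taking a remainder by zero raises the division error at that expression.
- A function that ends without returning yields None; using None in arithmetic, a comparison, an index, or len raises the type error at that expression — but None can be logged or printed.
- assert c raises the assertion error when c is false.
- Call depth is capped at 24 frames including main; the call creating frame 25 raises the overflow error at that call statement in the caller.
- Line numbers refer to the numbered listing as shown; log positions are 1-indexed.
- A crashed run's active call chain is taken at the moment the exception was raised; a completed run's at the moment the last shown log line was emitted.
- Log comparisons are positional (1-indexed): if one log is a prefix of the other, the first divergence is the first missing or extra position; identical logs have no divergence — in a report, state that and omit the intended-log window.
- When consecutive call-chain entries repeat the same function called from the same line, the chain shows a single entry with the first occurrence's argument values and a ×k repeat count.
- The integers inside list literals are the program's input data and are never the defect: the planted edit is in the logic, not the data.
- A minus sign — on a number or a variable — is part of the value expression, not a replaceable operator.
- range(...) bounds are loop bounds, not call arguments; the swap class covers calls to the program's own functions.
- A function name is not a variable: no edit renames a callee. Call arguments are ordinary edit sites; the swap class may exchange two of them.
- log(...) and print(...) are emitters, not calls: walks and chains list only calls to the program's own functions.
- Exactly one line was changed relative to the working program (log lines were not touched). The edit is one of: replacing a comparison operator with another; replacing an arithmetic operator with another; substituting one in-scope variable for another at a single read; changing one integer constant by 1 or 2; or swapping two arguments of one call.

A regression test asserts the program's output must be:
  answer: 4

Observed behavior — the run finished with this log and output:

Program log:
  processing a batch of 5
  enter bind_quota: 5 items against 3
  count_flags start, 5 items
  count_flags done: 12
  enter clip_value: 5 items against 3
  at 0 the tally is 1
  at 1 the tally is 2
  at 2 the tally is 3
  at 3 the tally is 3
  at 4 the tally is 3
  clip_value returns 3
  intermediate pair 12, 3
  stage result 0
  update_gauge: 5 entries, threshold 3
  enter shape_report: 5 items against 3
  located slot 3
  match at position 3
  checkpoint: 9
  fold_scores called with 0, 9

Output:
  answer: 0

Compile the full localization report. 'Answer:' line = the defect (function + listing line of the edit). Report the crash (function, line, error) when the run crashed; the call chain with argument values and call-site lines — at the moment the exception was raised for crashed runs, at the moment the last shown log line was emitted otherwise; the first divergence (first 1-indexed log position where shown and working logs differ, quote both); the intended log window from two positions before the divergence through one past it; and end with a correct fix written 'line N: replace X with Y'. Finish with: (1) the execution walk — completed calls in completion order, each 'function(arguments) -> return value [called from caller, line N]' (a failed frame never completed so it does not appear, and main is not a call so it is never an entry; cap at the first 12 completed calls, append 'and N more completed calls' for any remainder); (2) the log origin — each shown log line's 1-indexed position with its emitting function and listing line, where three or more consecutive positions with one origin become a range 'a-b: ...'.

Answer: the defect is in bind_quota at line 32.
Key fact: Log line 13 is where behavior first shows: 'stage result 0' appears instead of 'stage result 4'.
Call chain: main -> fold_scores(0, 9) (called at line 62).
First divergence: position 13; shown 'stage result 0' vs intended 'stage result 4'.
Intended log window:
  11: clip_value returns 3
  12: intermediate pair 12, 3
  13: stage result 4
  14: update_gauge: 5 entries, threshold 3
Execution walk:
  count_flags([12, 11, 9, 3, 3]) -> 12  [called from bind_quota, line 28]
  clip_value([12, 11, 9, 3, 3], 3) -> 3  [called from bind_quota, line 29]
  bind_quota([12, 11, 9, 3, 3], 3) -> 0  [called from main, line 58]
  shape_report([12, 11, 9, 3, 3], 3) -> 3  [called from update_gauge, line 43]
  update_gauge([12, 11, 9, 3, 3], 3) -> 9  [called from main, line 60]
  fold_scores(0, 9) -> 0  [called from main, line 62]
Log origin:
  1: emitted by main (line 57)
  2: emitted by bind_quota (line 27)
  3: emitted by count_flags (line 2)
  4: emitted by count_flags (line 7)
  5: emitted by clip_value (line 11)
  6-10: emitted by clip_value (line 16)
  11: emitted by clip_value (line 17)
  12: emitted by bind_quota (line 30)
  13: emitted by main (line 59)
  14: emitted by update_gauge (line 42)
  15: emitted by shape_report (line 35)
  16: emitted by shape_report (line 38)
  17: emitted by update_gauge (line 44)
  18: emitted by main (line 61)
  19: emitted by fold_scores (line 49)
A correct fix: line 32: replace `%` with `//`.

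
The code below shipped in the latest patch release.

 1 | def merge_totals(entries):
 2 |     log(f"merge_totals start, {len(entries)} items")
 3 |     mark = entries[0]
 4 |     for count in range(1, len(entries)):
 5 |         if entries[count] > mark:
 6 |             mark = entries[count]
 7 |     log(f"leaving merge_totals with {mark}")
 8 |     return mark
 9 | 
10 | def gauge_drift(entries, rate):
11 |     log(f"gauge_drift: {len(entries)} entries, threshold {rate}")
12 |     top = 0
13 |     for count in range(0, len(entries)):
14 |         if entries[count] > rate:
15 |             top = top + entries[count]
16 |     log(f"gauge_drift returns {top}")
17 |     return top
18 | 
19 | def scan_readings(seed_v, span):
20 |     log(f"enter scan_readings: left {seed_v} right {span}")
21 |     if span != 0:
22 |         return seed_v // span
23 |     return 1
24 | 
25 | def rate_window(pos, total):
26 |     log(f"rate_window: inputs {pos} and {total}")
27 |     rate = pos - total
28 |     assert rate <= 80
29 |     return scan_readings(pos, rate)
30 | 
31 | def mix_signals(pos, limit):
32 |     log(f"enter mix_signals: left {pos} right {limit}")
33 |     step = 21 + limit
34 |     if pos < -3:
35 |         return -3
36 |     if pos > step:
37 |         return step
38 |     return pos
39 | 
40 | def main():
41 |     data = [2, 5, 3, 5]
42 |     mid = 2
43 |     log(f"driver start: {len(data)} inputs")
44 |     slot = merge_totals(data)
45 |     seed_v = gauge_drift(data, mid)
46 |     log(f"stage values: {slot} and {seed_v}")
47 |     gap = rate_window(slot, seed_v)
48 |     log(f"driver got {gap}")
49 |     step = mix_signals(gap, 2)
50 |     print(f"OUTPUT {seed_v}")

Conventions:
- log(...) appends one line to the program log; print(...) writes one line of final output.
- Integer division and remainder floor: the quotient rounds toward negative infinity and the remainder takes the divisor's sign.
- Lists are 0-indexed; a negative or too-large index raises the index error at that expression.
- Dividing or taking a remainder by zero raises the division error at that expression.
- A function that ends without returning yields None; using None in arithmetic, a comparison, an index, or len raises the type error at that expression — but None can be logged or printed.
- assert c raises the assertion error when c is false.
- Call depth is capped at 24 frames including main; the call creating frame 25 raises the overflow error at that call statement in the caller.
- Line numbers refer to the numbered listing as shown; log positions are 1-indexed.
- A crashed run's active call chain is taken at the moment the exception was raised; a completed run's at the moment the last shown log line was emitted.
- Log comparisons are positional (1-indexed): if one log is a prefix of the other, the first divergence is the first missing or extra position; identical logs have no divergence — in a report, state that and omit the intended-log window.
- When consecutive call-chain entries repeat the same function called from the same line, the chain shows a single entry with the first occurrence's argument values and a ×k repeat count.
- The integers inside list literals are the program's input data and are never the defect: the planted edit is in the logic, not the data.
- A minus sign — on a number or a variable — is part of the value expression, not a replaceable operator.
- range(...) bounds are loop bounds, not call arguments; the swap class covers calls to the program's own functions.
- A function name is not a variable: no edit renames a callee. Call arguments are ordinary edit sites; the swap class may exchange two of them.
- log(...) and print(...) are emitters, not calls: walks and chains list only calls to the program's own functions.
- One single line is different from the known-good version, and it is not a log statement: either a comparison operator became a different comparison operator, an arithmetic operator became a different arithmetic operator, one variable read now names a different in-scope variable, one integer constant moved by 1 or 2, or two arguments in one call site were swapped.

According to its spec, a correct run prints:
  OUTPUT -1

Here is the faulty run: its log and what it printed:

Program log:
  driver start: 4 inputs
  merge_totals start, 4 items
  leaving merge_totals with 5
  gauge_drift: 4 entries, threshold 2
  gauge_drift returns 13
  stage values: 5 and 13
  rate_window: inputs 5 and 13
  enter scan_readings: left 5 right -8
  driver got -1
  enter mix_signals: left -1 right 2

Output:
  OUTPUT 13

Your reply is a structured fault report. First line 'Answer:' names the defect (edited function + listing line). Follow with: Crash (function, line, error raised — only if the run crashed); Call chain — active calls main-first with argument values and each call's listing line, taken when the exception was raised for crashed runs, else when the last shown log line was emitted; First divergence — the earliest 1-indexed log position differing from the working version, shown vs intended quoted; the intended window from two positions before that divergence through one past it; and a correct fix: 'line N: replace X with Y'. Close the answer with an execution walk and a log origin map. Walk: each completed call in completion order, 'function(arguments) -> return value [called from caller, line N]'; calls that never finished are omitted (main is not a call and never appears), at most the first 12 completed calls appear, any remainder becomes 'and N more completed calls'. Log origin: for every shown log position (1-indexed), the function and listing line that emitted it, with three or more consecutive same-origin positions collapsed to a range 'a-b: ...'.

Answer: the defect is in main at line 50.
Key fact: Every logged value matches the working version; the printed result is what differs.
Call chain: main -> mix_signals(-1, 2) (called at line 49).
First divergence: there is none — every log position agrees.
Execution walk:
  merge_totals([2, 5, 3, 5]) -> 5  [called from main, line 44]
  gauge_drift([2, 5, 3, 5], 2) -> 13  [called from main, line 45]
  scan_readings(5, -8) -> -1  [called from rate_window, line 29]
  rate_window(5, 13) -> -1  [called from main, line 47]
  mix_signals(-1, 2) -> -1  [called from main, line 49]
Log origins:
  1: logged in main at line 43
  2: logged in merge_totals at line 2
  3: logged in merge_totals at line 7
  4: logged in gauge_drift at line 11
  5: logged in gauge_drift at line 16
  6: logged in main at line 46
  7: logged in rate_window at line 26
  8: logged in scan_readings at line 20
  9: logged in main at line 48
  10: logged in mix_signals at line 32
A correct fix: line 50: replace `seed_v` with `step`.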